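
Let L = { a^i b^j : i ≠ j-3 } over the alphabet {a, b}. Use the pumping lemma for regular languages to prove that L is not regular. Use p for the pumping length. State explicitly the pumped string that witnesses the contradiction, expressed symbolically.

a^{p+p!} b^{p+p!+3}

Toward a contradiction, assume L is regular with pumping length p.
Choose w = a^p b^{p+p!+3}. Since p ≠ (p+p!+3)-3 = p+p!, w ∈ L; and |w| ≥ p.
The pumping lemma gives a decomposition w = xyz where |xy| ≤ p and |y| ≥ 1.
The first p characters of w are a's, so xy (and hence y) consists only of a's. Write y = a^k, 1 ≤ k ≤ p.
Since 1 ≤ k ≤ p, k divides p!; set t = 1 + p!/k. Then xy^t z has p + (p!/k)·k = p + p! copies of a. Now the a-count is p+p! and (b-count)-3 = (p+p!+3)-3 = p+p!, so i ≠ j-3 fails. So xy^t z = a^{p+p!} b^{p+p!+3} ∉ L.
This contradicts the pumping lemma, so L is not regular.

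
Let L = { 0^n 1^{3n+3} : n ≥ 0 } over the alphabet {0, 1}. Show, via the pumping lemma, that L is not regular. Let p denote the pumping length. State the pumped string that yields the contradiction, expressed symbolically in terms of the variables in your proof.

Toward a contradiction, assume L is regular with pumping length p.
Choose w = 0^p 1^{3p+3}, which is in L with |w| = 4p+3 ≥ p.
The pumping lemma gives a decomposition w = xyz where |xy| ≤ p and |y| ≥ 1.
Since the first p symbols of w are all 0's and |xy| ≤ p, y lies entirely in the leading 0-block: y = 0^k for some k with 1 ≤ k ≤ p.
Pump with i = 2: xy^2z = 0^{p+k} 1^{3p+3}. For this to lie in L we would need 3p+3 = 3(p+k)+3, which forces k = 0. But k ≥ 1, so xy^2z ∉ L.
This contradicts the pumping lemma, so L is not regular.

0^{p+k} 1^{3p+3}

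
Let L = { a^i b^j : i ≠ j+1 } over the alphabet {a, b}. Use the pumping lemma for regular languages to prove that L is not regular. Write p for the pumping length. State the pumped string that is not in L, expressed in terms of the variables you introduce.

Assume L is regular; let p be its pumping constant.
Choose w = a^p b^{p+p!-1}. Since p ≠ (p+p!-1)+1 = p+p!, w ∈ L; and |w| ≥ p.
The pumping lemma gives a decomposition w = xyz where |xy| ≤ p and y is nonempty.
Since the first p symbols of w are all a's and |xy| ≤ p, y lies entirely in the leading a-block: y = a^k for some k with 1 ≤ k ≤ p.
Since 1 ≤ k ≤ p, k divides p!; set t = 1 + p!/k. Then xy^t z has p + (p!/k)·k = p + p! copies of a. Now the a-count is p+p! and (b-count)+1 = (p+p!-1)+1 = p+p!, so i ≠ j+1 fails. So xy^t z = a^{p+p!} b^{p+p!-1} ∉ L.
This contradicts the pumping lemma, so L is not regular.

a^{p+p!} b^{p+p!-1}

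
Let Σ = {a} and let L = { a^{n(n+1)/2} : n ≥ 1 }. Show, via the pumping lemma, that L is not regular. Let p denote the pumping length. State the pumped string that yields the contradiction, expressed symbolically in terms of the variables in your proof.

Assume L is regular; let p be its pumping constant.
Take w = a^{p(p+1)/2} ∈ L with |w| = p(p+1)/2 ≥ p.
Write w = xyz as guaranteed by the lemma, with |xy| ≤ p and |y| > 0.
Then y = a^k for some k with 1 ≤ k ≤ p.
Pump with i = 2: xy^2z = a^{p(p+1)/2+k}. Since 1 ≤ k ≤ p, p(p+1)/2 < p(p+1)/2+k ≤ p(p+1)/2+p < (p+1)(p+2)/2, so p(p+1)/2+k is strictly between consecutive triangular numbers. So xy^2z ∉ L.
This is a contradiction; hence L is not regular.

a^{p(p+1)/2+k}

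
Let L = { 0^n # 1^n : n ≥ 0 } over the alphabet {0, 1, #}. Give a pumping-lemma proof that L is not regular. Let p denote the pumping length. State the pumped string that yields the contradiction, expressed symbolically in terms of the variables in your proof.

0^{p+k} # 1^p

Toward a contradiction, assume L is regular with pumping length p.
Take w = 0^p # 1^p ∈ L with |w| = 2p+1 ≥ p.
Write w = xyz as guaranteed by the lemma, with |xy| ≤ p and |y| ≥ 1.
Since the first p symbols of w are all 0's and |xy| ≤ p, y lies entirely in the leading 0-block: y = 0^k for some k with 1 ≤ k ≤ p.
Pump with i = 2: xy^2z = 0^{p+k} # 1^p, which would require p+k = p. But k ≥ 1, so xy^2z ∉ L.
This contradicts the pumping lemma, so L is not regular.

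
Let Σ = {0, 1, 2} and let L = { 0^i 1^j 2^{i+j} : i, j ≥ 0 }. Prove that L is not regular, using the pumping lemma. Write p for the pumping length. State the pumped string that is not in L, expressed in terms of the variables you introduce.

Assume L is regular; let p be its pumping constant.
Take w = 0^p 1^p 2^{2p} ∈ L (with i=j=p, i+j=2p), |w| = 4p ≥ p.
Write w = xyz as guaranteed by the lemma, with |xy| ≤ p and y is nonempty.
Since the first p symbols of w are all 0's and |xy| ≤ p, y lies entirely in the leading 0-block: y = 0^k for some k with 1 ≤ k ≤ p.
Consider xy^2z = 0^{p+k} 1^p 2^{2p}. Now the 0- and 1-counts sum to 2p+k, but the 2-count is 2p ≠ 2p+k. So xy^2z ∉ L.
Contradiction. Therefore L is not regular.

0^{p+k} 1^p 2^{2p}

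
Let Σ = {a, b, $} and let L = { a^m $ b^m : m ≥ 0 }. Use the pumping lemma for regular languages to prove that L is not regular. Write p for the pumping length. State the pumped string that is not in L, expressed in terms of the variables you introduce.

a^{p+k} $ b^p

Suppose for contradiction that L is regular, and let p be the pumping length.
Take w = a^p $ b^p ∈ L with |w| = 2p+1 ≥ p.
Write w = xyz as guaranteed by the lemma, with |xy| ≤ p and |y| > 0.
The first p characters of w are a's, so xy (and hence y) consists only of a's. Write y = a^k, 1 ≤ k ≤ p.
Pump with i = 2: xy^2z = a^{p+k} $ b^p, which would require p+k = p. But k ≥ 1, so xy^2z ∉ L.
This is a contradiction; hence L is not regular.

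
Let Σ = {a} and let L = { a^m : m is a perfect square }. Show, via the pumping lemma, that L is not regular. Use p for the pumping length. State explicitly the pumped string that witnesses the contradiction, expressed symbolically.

a^{p²+k}

Suppose for contradiction that L is regular, and let p be the pumping length.
Take w = a^{p²} ∈ L with |w| = p² ≥ p.
By the pumping lemma, w = xyz with |xy| ≤ p and |y| ≥ 1.
Then y = a^k for some k with 1 ≤ k ≤ p.
Pump with i = 2: xy^2z = a^{p²+k}. Since 1 ≤ k ≤ p, p² < p²+k ≤ p²+p < (p+1)², so p²+k lies strictly between consecutive squares and is not a perfect square. So xy^2z ∉ L.
Contradiction. Therefore L is not regular.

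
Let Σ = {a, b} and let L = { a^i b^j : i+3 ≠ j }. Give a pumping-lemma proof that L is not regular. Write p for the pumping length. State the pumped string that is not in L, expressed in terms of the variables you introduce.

a^{p+p!} b^{p+p!+3}

Suppose for contradiction that L is regular, and let p be the pumping length.
Choose w = a^p b^{p+p!+3}. Since p ≠ (p+p!+3)-3 = p+p!, w ∈ L; and |w| ≥ p.
The pumping lemma gives a decomposition w = xyz where |xy| ≤ p and |y| > 0.
Since the first p symbols of w are all a's and |xy| ≤ p, y lies entirely in the leading a-block: y = a^k for some k with 1 ≤ k ≤ p.
Since 1 ≤ k ≤ p, k divides p!; set t = 1 + p!/k. Then xy^t z has p + (p!/k)·k = p + p! copies of a. Now the a-count is p+p! and (b-count)-3 = (p+p!+3)-3 = p+p!, so i+3 ≠ j fails. So xy^t z = a^{p+p!} b^{p+p!+3} ∉ L.
This is a contradiction; hence L is not regular.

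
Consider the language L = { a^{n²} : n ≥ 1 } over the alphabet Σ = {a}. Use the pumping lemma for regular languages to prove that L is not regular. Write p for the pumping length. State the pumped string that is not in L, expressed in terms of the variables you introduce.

Suppose for contradiction that L is regular, and let p be the pumping length.
Take w = a^{p²} ∈ L with |w| = p² ≥ p.
Write w = xyz as guaranteed by the lemma, with |xy| ≤ p and |y| ≥ 1.
Then y = a^k for some k with 1 ≤ k ≤ p.
Pump with i = 2: xy^2z = a^{p²+k}. Since 1 ≤ k ≤ p, p² < p²+k ≤ p²+p < (p+1)², so p²+k lies strictly between consecutive squares and is not a perfect square. So xy^2z ∉ L.
Contradiction. Therefore L is not regular.

a^{p²+k}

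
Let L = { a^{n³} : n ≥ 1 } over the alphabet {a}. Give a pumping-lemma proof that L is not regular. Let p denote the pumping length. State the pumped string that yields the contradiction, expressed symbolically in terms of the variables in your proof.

a^{p³+k}

Assume L is regular. Let p be the pumping length given by the pumping lemma.
Take w = a^{p³} ∈ L with |w| = p³ ≥ p.
Write w = xyz as guaranteed by the lemma, with |xy| ≤ p and y is nonempty.
Then y = a^k for some k with 1 ≤ k ≤ p.
Pump with i = 2: xy^2z = a^{p³+k}. Since 1 ≤ k ≤ p, p³ < p³+k ≤ p³+p < p³+3p²+3p+1 = (p+1)³, so p³+k is not a perfect cube. So xy^2z ∉ L.
This contradicts the pumping lemma, so L is not regular.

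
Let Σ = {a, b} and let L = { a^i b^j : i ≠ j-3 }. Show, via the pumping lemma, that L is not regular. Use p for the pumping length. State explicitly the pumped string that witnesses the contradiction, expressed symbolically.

a^{p+p!} b^{p+p!+3}

Suppose for contradiction that L is regular, and let p be the pumping length.
Choose w = a^p b^{p+p!+3}. Since p ≠ (p+p!+3)-3 = p+p!, w ∈ L; and |w| ≥ p.
Write w = xyz as guaranteed by the lemma, with |xy| ≤ p and |y| > 0.
The first p characters of w are a's, so xy (and hence y) consists only of a's. Write y = a^k, 1 ≤ k ≤ p.
Since 1 ≤ k ≤ p, k divides p!; set t = 1 + p!/k. Then xy^t z has p + (p!/k)·k = p + p! copies of a. Now the a-count is p+p! and (b-count)-3 = (p+p!+3)-3 = p+p!, so i ≠ j-3 fails. So xy^t z = a^{p+p!} b^{p+p!+3} ∉ L.
This contradicts the pumping lemma, so L is not regular.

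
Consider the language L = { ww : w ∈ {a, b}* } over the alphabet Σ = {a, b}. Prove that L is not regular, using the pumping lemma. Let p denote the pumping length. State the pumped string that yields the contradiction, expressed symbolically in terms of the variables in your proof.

a^{p+k} b^p a^p b^p

Assume L is regular; let p be its pumping constant.
Take w = a^p b^p a^p b^p = uu where u = a^pb^p; then w ∈ L and |w| = 4p ≥ p.
The pumping lemma gives a decomposition w = xyz where |xy| ≤ p and |y| > 0.
The first p characters of w are a's, so xy (and hence y) consists only of a's. Write y = a^k, 1 ≤ k ≤ p.
Pump with i = 2: xy^2z = a^{p+k} b^p a^p b^p, of length 4p+k. Suppose this equals vv. The string starts with a and ends with b, so v does too; thus the boundary between the two copies of v is a b→a transition. There is exactly one such transition, at position 2p+k, so |v| = 2p+k and |vv| = 4p+2k ≠ 4p+k since k ≥ 1. So xy^2z ∉ L.
This is a contradiction; hence L is not regular.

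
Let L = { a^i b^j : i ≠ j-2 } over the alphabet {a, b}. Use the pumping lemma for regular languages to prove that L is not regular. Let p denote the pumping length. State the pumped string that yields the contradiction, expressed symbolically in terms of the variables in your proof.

Assume L is regular. Let p be the pumping length given by the pumping lemma.
Choose w = a^p b^{p+p!+2}. Since p ≠ (p+p!+2)-2 = p+p!, w ∈ L; and |w| ≥ p.
By the pumping lemma, w = xyz with |xy| ≤ p and |y| ≥ 1.
The first p characters of w are a's, so xy (and hence y) consists only of a's. Write y = a^k, 1 ≤ k ≤ p.
Since 1 ≤ k ≤ p, k divides p!; set t = 1 + p!/k. Then xy^t z has p + (p!/k)·k = p + p! copies of a. Now the a-count is p+p! and (b-count)-2 = (p+p!+2)-2 = p+p!, so i ≠ j-2 fails. So xy^t z = a^{p+p!} b^{p+p!+2} ∉ L.
This is a contradiction; hence L is not regular.

a^{p+p!} b^{p+p!+2}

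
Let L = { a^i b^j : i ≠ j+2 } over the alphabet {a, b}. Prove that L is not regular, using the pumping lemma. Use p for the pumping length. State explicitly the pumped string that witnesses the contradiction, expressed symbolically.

Toward a contradiction, assume L is regular with pumping length p.
Choose w = a^p b^{p+p!-2}. Since p ≠ (p+p!-2)+2 = p+p!, w ∈ L; and |w| ≥ p.
By the pumping lemma, w = xyz with |xy| ≤ p and |y| ≥ 1.
Because |xy| ≤ p and w begins with p copies of a, we have y = a^k with 1 ≤ k ≤ p.
Since 1 ≤ k ≤ p, k divides p!; set t = 1 + p!/k. Then xy^t z has p + (p!/k)·k = p + p! copies of a. Now the a-count is p+p! and (b-count)+2 = (p+p!-2)+2 = p+p!, so i ≠ j+2 fails. So xy^t z = a^{p+p!} b^{p+p!-2} ∉ L.
This is a contradiction; hence L is not regular.

a^{p+p!} b^{p+p!-2}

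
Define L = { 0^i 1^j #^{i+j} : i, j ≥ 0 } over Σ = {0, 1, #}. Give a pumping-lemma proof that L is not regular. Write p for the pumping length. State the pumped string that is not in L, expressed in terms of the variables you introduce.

0^{p+k} 1^p #^{2p}

Toward a contradiction, assume L is regular with pumping length p.
Take w = 0^p 1^p #^{2p} ∈ L (with i=j=p, i+j=2p), |w| = 4p ≥ p.
By the pumping lemma, w = xyz with |xy| ≤ p and |y| > 0.
Since the first p symbols of w are all 0's and |xy| ≤ p, y lies entirely in the leading 0-block: y = 0^k for some k with 1 ≤ k ≤ p.
Consider xy^2z = 0^{p+k} 1^p #^{2p}. Now the 0- and 1-counts sum to 2p+k, but the #-count is 2p ≠ 2p+k. So xy^2z ∉ L.
This contradicts the pumping lemma, so L is not regular.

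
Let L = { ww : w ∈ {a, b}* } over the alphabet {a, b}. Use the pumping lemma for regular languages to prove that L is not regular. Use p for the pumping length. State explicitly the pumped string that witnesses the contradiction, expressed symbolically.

a^{p+k} b^p a^p b^p

Assume L is regular. Let p be the pumping length given by the pumping lemma.
Take w = a^p b^p a^p b^p = uu where u = a^pb^p; then w ∈ L and |w| = 4p ≥ p.
Write w = xyz as guaranteed by the lemma, with |xy| ≤ p and |y| ≥ 1.
Because |xy| ≤ p and w begins with p copies of a, we have y = a^k with 1 ≤ k ≤ p.
Pump with i = 2: xy^2z = a^{p+k} b^p a^p b^p, of length 4p+k. Suppose this equals vv. The string starts with a and ends with b, so v does too; thus the boundary between the two copies of v is a b→a transition. There is exactly one such transition, at position 2p+k, so |v| = 2p+k and |vv| = 4p+2k ≠ 4p+k since k ≥ 1. So xy^2z ∉ L.
This is a contradiction; hence L is not regular.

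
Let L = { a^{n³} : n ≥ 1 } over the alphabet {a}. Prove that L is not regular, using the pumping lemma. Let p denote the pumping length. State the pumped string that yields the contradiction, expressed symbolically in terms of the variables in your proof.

Suppose for contradiction that L is regular, and let p be the pumping length.
Take w = a^{p³} ∈ L with |w| = p³ ≥ p.
The pumping lemma gives a decomposition w = xyz where |xy| ≤ p and |y| ≥ 1.
Then y = a^k for some k with 1 ≤ k ≤ p.
Pump with i = 2: xy^2z = a^{p³+k}. Since 1 ≤ k ≤ p, p³ < p³+k ≤ p³+p < p³+3p²+3p+1 = (p+1)³, so p³+k is not a perfect cube. So xy^2z ∉ L.
This contradicts the pumping lemma, so L is not regular.

a^{p³+k}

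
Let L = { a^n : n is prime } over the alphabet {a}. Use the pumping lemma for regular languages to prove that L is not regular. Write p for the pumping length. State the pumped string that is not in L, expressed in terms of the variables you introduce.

a^{q(1+k)}

Assume L is regular. Let p be the pumping length given by the pumping lemma.
Let q be a prime with q ≥ p+2 (infinitely many primes exist), and take w = a^q ∈ L with |w| = q ≥ p.
By the pumping lemma, w = xyz with |xy| ≤ p and |y| ≥ 1.
Then y = a^k for some k with 1 ≤ k ≤ p.
Since 1 ≤ k ≤ p, |xz| = q-k. Pump with i = q+1: |xy^{q+1}z| = (q-k)+(q+1)k = q+qk = q(1+k), which is composite (both factors ≥ 2). So xy^{q+1}z = a^{q(1+k)} ∉ L.
Contradiction. Therefore L is not regular.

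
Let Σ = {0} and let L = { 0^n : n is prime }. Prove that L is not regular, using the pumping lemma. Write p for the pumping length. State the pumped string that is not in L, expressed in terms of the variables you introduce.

Assume L is regular; let p be its pumping constant.
Let q be a prime with q ≥ p+2 (infinitely many primes exist), and take w = 0^q ∈ L with |w| = q ≥ p.
The pumping lemma gives a decomposition w = xyz where |xy| ≤ p and |y| > 0.
Then y = 0^k for some k with 1 ≤ k ≤ p.
Since 1 ≤ k ≤ p, |xz| = q-k. Pump with i = q+1: |xy^{q+1}z| = (q-k)+(q+1)k = q+qk = q(1+k), which is composite (both factors ≥ 2). So xy^{q+1}z = 0^{q(1+k)} ∉ L.
This is a contradiction; hence L is not regular.

0^{q(1+k)}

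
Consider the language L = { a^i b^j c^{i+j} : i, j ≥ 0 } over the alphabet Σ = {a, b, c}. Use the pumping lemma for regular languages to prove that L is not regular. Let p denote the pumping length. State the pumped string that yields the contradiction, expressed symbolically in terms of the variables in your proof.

Toward a contradiction, assume L is regular with pumping length p.
Take w = a^p b^p c^{2p} ∈ L (with i=j=p, i+j=2p), |w| = 4p ≥ p.
Write w = xyz as guaranteed by the lemma, with |xy| ≤ p and |y| > 0.
The first p characters of w are a's, so xy (and hence y) consists only of a's. Write y = a^k, 1 ≤ k ≤ p.
Consider xy^2z = a^{p+k} b^p c^{2p}. Now the a- and b-counts sum to 2p+k, but the c-count is 2p ≠ 2p+k. So xy^2z ∉ L.
This contradicts the pumping lemma, so L is not regular.

a^{p+k} b^p c^{2p}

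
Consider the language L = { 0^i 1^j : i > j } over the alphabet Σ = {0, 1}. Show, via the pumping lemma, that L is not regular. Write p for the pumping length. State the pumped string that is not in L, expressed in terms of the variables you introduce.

0^{p+1-k} 1^p

Suppose for contradiction that L is regular, and let p be the pumping length.
Choose w = 0^{p+1} 1^p ∈ L, with |w| = 2p+1 ≥ p.
Write w = xyz as guaranteed by the lemma, with |xy| ≤ p and |y| > 0.
Because |xy| ≤ p and w begins with p copies of 0, we have y = 0^k with 1 ≤ k ≤ p.
Consider xy^0z = xz = 0^{p+1-k} 1^p. Since k ≥ 1, the 0-count p+1-k is at most p, so i > j fails; thus xz ∉ L.
Contradiction. Therefore L is not regular.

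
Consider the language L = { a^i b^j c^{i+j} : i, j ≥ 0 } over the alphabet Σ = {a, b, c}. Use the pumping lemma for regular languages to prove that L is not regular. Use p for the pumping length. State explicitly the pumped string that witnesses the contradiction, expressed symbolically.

a^{p+k} b^p c^{2p}

Suppose for contradiction that L is regular, and let p be the pumping length.
Take w = a^p b^p c^{2p} ∈ L (with i=j=p, i+j=2p), |w| = 4p ≥ p.
Write w = xyz as guaranteed by the lemma, with |xy| ≤ p and |y| > 0.
Since the first p symbols of w are all a's and |xy| ≤ p, y lies entirely in the leading a-block: y = a^k for some k with 1 ≤ k ≤ p.
Consider xy^2z = a^{p+k} b^p c^{2p}. Now the a- and b-counts sum to 2p+k, but the c-count is 2p ≠ 2p+k. So xy^2z ∉ L.
This contradicts the pumping lemma, so L is not regular.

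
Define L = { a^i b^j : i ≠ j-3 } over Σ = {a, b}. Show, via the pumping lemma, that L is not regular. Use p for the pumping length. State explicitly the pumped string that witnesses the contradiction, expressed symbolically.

Toward a contradiction, assume L is regular with pumping length p.
Choose w = a^p b^{p+p!+3}. Since p ≠ (p+p!+3)-3 = p+p!, w ∈ L; and |w| ≥ p.
Write w = xyz as guaranteed by the lemma, with |xy| ≤ p and |y| > 0.
The first p characters of w are a's, so xy (and hence y) consists only of a's. Write y = a^k, 1 ≤ k ≤ p.
Since 1 ≤ k ≤ p, k divides p!; set t = 1 + p!/k. Then xy^t z has p + (p!/k)·k = p + p! copies of a. Now the a-count is p+p! and (b-count)-3 = (p+p!+3)-3 = p+p!, so i ≠ j-3 fails. So xy^t z = a^{p+p!} b^{p+p!+3} ∉ L.
Contradiction. Therefore L is not regular.

a^{p+p!} b^{p+p!+3}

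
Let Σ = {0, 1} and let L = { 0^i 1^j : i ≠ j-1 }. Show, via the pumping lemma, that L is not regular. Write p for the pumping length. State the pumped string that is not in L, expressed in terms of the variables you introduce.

Assume L is regular; let p be its pumping constant.
Choose w = 0^p 1^{p+p!+1}. Since p ≠ (p+p!+1)-1 = p+p!, w ∈ L; and |w| ≥ p.
Write w = xyz as guaranteed by the lemma, with |xy| ≤ p and y is nonempty.
The first p characters of w are 0's, so xy (and hence y) consists only of 0's. Write y = 0^k, 1 ≤ k ≤ p.
Since 1 ≤ k ≤ p, k divides p!; set t = 1 + p!/k. Then xy^t z has p + (p!/k)·k = p + p! copies of 0. Now the 0-count is p+p! and (1-count)-1 = (p+p!+1)-1 = p+p!, so i ≠ j-1 fails. So xy^t z = 0^{p+p!} 1^{p+p!+1} ∉ L.
This contradicts the pumping lemma, so L is not regular.

0^{p+p!} 1^{p+p!+1}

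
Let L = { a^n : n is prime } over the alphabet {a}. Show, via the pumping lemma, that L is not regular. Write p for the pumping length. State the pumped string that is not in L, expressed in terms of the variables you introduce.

a^{q(1+k)}

Assume L is regular. Let p be the pumping length given by the pumping lemma.
Let q be a prime with q ≥ p+2 (infinitely many primes exist), and take w = a^q ∈ L with |w| = q ≥ p.
By the pumping lemma, w = xyz with |xy| ≤ p and y is nonempty.
Then y = a^k for some k with 1 ≤ k ≤ p.
Since 1 ≤ k ≤ p, |xz| = q-k. Pump with i = q+1: |xy^{q+1}z| = (q-k)+(q+1)k = q+qk = q(1+k), which is composite (both factors ≥ 2). So xy^{q+1}z = a^{q(1+k)} ∉ L.
This contradicts the pumping lemma, so L is not regular.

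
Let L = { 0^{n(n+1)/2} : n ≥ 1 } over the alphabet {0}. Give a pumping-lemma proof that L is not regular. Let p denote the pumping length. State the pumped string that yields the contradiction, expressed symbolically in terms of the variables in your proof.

Assume L is regular. Let p be the pumping length given by the pumping lemma.
Take w = 0^{p(p+1)/2} ∈ L with |w| = p(p+1)/2 ≥ p.
By the pumping lemma, w = xyz with |xy| ≤ p and |y| ≥ 1.
Then y = 0^k for some k with 1 ≤ k ≤ p.
Pump with i = 2: xy^2z = 0^{p(p+1)/2+k}. Since 1 ≤ k ≤ p, p(p+1)/2 < p(p+1)/2+k ≤ p(p+1)/2+p < (p+1)(p+2)/2, so p(p+1)/2+k is strictly between consecutive triangular numbers. So xy^2z ∉ L.
This contradicts the pumping lemma, so L is not regular.

0^{p(p+1)/2+k}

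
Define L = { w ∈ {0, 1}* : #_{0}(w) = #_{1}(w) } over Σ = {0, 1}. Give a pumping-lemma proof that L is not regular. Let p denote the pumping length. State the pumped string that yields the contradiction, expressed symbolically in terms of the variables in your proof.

0^{p+k} 1^p

Toward a contradiction, assume L is regular with pumping length p.
Choose w = 0^p 1^p ∈ L with |w| = 2p ≥ p.
By the pumping lemma, w = xyz with |xy| ≤ p and |y| > 0.
Because |xy| ≤ p and w begins with p copies of 0, we have y = 0^k with 1 ≤ k ≤ p.
Pump with i = 2: xy^2z = 0^{p+k} 1^p has p+k occurrences of 0 but only p of 1. Since k ≥ 1 the counts differ, so xy^2z ∉ L.
This is a contradiction; hence L is not regular.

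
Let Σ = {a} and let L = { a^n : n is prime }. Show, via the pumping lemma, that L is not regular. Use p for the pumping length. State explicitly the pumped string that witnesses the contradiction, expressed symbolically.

a^{q(1+k)}

Toward a contradiction, assume L is regular with pumping length p.
Let q be a prime with q ≥ p+2 (infinitely many primes exist), and take w = a^q ∈ L with |w| = q ≥ p.
The pumping lemma gives a decomposition w = xyz where |xy| ≤ p and |y| > 0.
Then y = a^k for some k with 1 ≤ k ≤ p.
Since 1 ≤ k ≤ p, |xz| = q-k. Pump with i = q+1: |xy^{q+1}z| = (q-k)+(q+1)k = q+qk = q(1+k), which is composite (both factors ≥ 2). So xy^{q+1}z = a^{q(1+k)} ∉ L.
This contradicts the pumping lemma, so L is not regular.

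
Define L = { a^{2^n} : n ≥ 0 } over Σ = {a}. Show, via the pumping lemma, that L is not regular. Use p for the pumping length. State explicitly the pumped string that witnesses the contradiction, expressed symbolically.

a^{2^p+k}

Assume L is regular; let p be its pumping constant.
Take w = a^{2^p} ∈ L with |w| = 2^p ≥ p.
The pumping lemma gives a decomposition w = xyz where |xy| ≤ p and |y| ≥ 1.
Then y = a^k for some k with 1 ≤ k ≤ p.
Pump with i = 2: xy^2z = a^{2^p+k}. Since 1 ≤ k ≤ p < 2^p, we have 2^p < 2^p+k < 2^{p+1}, so 2^p+k is not a power of 2. So xy^2z ∉ L.
This is a contradiction; hence L is not regular.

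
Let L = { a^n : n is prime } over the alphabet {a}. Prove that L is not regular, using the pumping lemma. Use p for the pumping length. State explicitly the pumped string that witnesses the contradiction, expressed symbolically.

a^{q(1+k)}

Assume L is regular. Let p be the pumping length given by the pumping lemma.
Let q be a prime with q ≥ p+2 (infinitely many primes exist), and take w = a^q ∈ L with |w| = q ≥ p.
By the pumping lemma, w = xyz with |xy| ≤ p and |y| > 0.
Then y = a^k for some k with 1 ≤ k ≤ p.
Since 1 ≤ k ≤ p, |xz| = q-k. Pump with i = q+1: |xy^{q+1}z| = (q-k)+(q+1)k = q+qk = q(1+k), which is composite (both factors ≥ 2). So xy^{q+1}z = a^{q(1+k)} ∉ L.
This is a contradiction; hence L is not regular.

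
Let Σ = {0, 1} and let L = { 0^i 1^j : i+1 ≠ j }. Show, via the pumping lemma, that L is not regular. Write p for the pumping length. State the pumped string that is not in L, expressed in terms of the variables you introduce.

Assume L is regular; let p be its pumping constant.
Choose w = 0^p 1^{p+p!+1}. Since p ≠ (p+p!+1)-1 = p+p!, w ∈ L; and |w| ≥ p.
The pumping lemma gives a decomposition w = xyz where |xy| ≤ p and |y| ≥ 1.
The first p characters of w are 0's, so xy (and hence y) consists only of 0's. Write y = 0^k, 1 ≤ k ≤ p.
Since 1 ≤ k ≤ p, k divides p!; set t = 1 + p!/k. Then xy^t z has p + (p!/k)·k = p + p! copies of 0. Now the 0-count is p+p! and (1-count)-1 = (p+p!+1)-1 = p+p!, so i+1 ≠ j fails. So xy^t z = 0^{p+p!} 1^{p+p!+1} ∉ L.
This contradicts the pumping lemma, so L is not regular.

0^{p+p!} 1^{p+p!+1}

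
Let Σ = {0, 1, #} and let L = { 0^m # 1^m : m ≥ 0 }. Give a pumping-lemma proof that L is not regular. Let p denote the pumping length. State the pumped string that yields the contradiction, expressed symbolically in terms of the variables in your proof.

0^{p+k} # 1^p

Suppose for contradiction that L is regular, and let p be the pumping length.
Take w = 0^p # 1^p ∈ L with |w| = 2p+1 ≥ p.
Write w = xyz as guaranteed by the lemma, with |xy| ≤ p and |y| > 0.
The first p characters of w are 0's, so xy (and hence y) consists only of 0's. Write y = 0^k, 1 ≤ k ≤ p.
Pump with i = 2: xy^2z = 0^{p+k} # 1^p, which would require p+k = p. But k ≥ 1, so xy^2z ∉ L.
This is a contradiction; hence L is not regular.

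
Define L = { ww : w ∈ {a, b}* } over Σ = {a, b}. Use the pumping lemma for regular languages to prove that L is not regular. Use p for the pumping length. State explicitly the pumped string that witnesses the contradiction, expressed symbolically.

Toward a contradiction, assume L is regular with pumping length p.
Take w = a^p b^p a^p b^p = uu where u = a^pb^p; then w ∈ L and |w| = 4p ≥ p.
Write w = xyz as guaranteed by the lemma, with |xy| ≤ p and y is nonempty.
The first p characters of w are a's, so xy (and hence y) consists only of a's. Write y = a^k, 1 ≤ k ≤ p.
Pump with i = 2: xy^2z = a^{p+k} b^p a^p b^p, of length 4p+k. Suppose this equals vv. The string starts with a and ends with b, so v does too; thus the boundary between the two copies of v is a b→a transition. There is exactly one such transition, at position 2p+k, so |v| = 2p+k and |vv| = 4p+2k ≠ 4p+k since k ≥ 1. So xy^2z ∉ L.
This is a contradiction; hence L is not regular.

a^{p+k} b^p a^p b^p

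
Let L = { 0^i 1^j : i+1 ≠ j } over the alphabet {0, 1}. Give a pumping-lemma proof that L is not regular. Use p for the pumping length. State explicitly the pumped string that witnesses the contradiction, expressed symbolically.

0^{p+p!} 1^{p+p!+1}

Assume L is regular. Let p be the pumping length given by the pumping lemma.
Choose w = 0^p 1^{p+p!+1}. Since p ≠ (p+p!+1)-1 = p+p!, w ∈ L; and |w| ≥ p.
Write w = xyz as guaranteed by the lemma, with |xy| ≤ p and y is nonempty.
The first p characters of w are 0's, so xy (and hence y) consists only of 0's. Write y = 0^k, 1 ≤ k ≤ p.
Since 1 ≤ k ≤ p, k divides p!; set t = 1 + p!/k. Then xy^t z has p + (p!/k)·k = p + p! copies of 0. Now the 0-count is p+p! and (1-count)-1 = (p+p!+1)-1 = p+p!, so i+1 ≠ j fails. So xy^t z = 0^{p+p!} 1^{p+p!+1} ∉ L.
Contradiction. Therefore L is not regular.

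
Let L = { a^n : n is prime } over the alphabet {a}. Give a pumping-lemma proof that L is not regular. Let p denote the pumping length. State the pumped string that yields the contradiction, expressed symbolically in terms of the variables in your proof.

Assume L is regular; let p be its pumping constant.
Let q be a prime with q ≥ p+2 (infinitely many primes exist), and take w = a^q ∈ L with |w| = q ≥ p.
By the pumping lemma, w = xyz with |xy| ≤ p and y is nonempty.
Then y = a^k for some k with 1 ≤ k ≤ p.
Since 1 ≤ k ≤ p, |xz| = q-k. Pump with i = q+1: |xy^{q+1}z| = (q-k)+(q+1)k = q+qk = q(1+k), which is composite (both factors ≥ 2). So xy^{q+1}z = a^{q(1+k)} ∉ L.
Contradiction. Therefore L is not regular.

a^{q(1+k)}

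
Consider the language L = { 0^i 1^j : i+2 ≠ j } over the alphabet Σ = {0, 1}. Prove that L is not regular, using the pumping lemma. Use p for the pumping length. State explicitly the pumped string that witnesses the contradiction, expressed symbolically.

0^{p+p!} 1^{p+p!+2}

Assume L is regular. Let p be the pumping length given by the pumping lemma.
Choose w = 0^p 1^{p+p!+2}. Since p ≠ (p+p!+2)-2 = p+p!, w ∈ L; and |w| ≥ p.
By the pumping lemma, w = xyz with |xy| ≤ p and |y| > 0.
Since the first p symbols of w are all 0's and |xy| ≤ p, y lies entirely in the leading 0-block: y = 0^k for some k with 1 ≤ k ≤ p.
Since 1 ≤ k ≤ p, k divides p!; set t = 1 + p!/k. Then xy^t z has p + (p!/k)·k = p + p! copies of 0. Now the 0-count is p+p! and (1-count)-2 = (p+p!+2)-2 = p+p!, so i+2 ≠ j fails. So xy^t z = 0^{p+p!} 1^{p+p!+2} ∉ L.
This is a contradiction; hence L is not regular.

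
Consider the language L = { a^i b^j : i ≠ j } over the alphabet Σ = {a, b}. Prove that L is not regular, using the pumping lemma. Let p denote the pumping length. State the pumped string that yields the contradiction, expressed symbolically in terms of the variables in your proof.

Assume L is regular; let p be its pumping constant.
Choose w = a^p b^{p+p!}. Since p ≠ p+p!, w ∈ L; and |w| ≥ p.
By the pumping lemma, w = xyz with |xy| ≤ p and y is nonempty.
Since the first p symbols of w are all a's and |xy| ≤ p, y lies entirely in the leading a-block: y = a^k for some k with 1 ≤ k ≤ p.
Since 1 ≤ k ≤ p, k divides p!; set t = 1 + p!/k. Then xy^t z has p + (p!/k)·k = p + p! copies of a. Now the a-count equals the b-count, so i ≠ j fails. So xy^t z = a^{p+p!} b^{p+p!} ∉ L.
Contradiction. Therefore L is not regular.

a^{p+p!} b^{p+p!}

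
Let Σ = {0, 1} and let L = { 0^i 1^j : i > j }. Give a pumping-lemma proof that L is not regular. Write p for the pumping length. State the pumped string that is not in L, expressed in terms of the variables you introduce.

0^{p+1-k} 1^p

Assume L is regular; let p be its pumping constant.
Choose w = 0^{p+1} 1^p ∈ L, with |w| = 2p+1 ≥ p.
Write w = xyz as guaranteed by the lemma, with |xy| ≤ p and |y| > 0.
Since the first p symbols of w are all 0's and |xy| ≤ p, y lies entirely in the leading 0-block: y = 0^k for some k with 1 ≤ k ≤ p.
Consider xy^0z = xz = 0^{p+1-k} 1^p. Since k ≥ 1, the 0-count p+1-k is at most p, so i > j fails; thus xz ∉ L.
Contradiction. Therefore L is not regular.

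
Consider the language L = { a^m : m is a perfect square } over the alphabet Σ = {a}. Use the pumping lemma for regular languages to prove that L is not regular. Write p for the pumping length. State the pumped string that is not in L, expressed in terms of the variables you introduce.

a^{p²+k}

Toward a contradiction, assume L is regular with pumping length p.
Take w = a^{p²} ∈ L with |w| = p² ≥ p.
Write w = xyz as guaranteed by the lemma, with |xy| ≤ p and |y| > 0.
Then y = a^k for some k with 1 ≤ k ≤ p.
Pump with i = 2: xy^2z = a^{p²+k}. Since 1 ≤ k ≤ p, p² < p²+k ≤ p²+p < (p+1)², so p²+k lies strictly between consecutive squares and is not a perfect square. So xy^2z ∉ L.
This is a contradiction; hence L is not regular.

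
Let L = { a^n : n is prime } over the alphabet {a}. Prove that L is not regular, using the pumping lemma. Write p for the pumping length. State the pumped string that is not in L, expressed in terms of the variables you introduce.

Toward a contradiction, assume L is regular with pumping length p.
Let q be a prime with q ≥ p+2 (infinitely many primes exist), and take w = a^q ∈ L with |w| = q ≥ p.
The pumping lemma gives a decomposition w = xyz where |xy| ≤ p and |y| > 0.
Then y = a^k for some k with 1 ≤ k ≤ p.
Since 1 ≤ k ≤ p, |xz| = q-k. Pump with i = q+1: |xy^{q+1}z| = (q-k)+(q+1)k = q+qk = q(1+k), which is composite (both factors ≥ 2). So xy^{q+1}z = a^{q(1+k)} ∉ L.
Contradiction. Therefore L is not regular.

a^{q(1+k)}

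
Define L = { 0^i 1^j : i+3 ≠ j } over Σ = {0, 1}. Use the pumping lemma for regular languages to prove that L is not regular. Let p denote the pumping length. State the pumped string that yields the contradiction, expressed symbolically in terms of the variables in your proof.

Assume L is regular; let p be its pumping constant.
Choose w = 0^p 1^{p+p!+3}. Since p ≠ (p+p!+3)-3 = p+p!, w ∈ L; and |w| ≥ p.
Write w = xyz as guaranteed by the lemma, with |xy| ≤ p and |y| > 0.
Because |xy| ≤ p and w begins with p copies of 0, we have y = 0^k with 1 ≤ k ≤ p.
Since 1 ≤ k ≤ p, k divides p!; set t = 1 + p!/k. Then xy^t z has p + (p!/k)·k = p + p! copies of 0. Now the 0-count is p+p! and (1-count)-3 = (p+p!+3)-3 = p+p!, so i+3 ≠ j fails. So xy^t z = 0^{p+p!} 1^{p+p!+3} ∉ L.
This is a contradiction; hence L is not regular.

0^{p+p!} 1^{p+p!+3}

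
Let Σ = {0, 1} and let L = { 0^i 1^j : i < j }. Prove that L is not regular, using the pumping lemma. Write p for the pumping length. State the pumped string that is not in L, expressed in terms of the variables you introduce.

0^{p+k} 1^{p+1}

Suppose for contradiction that L is regular, and let p be the pumping length.
Choose w = 0^p 1^{p+1} ∈ L, with |w| = 2p+1 ≥ p.
By the pumping lemma, w = xyz with |xy| ≤ p and |y| > 0.
Because |xy| ≤ p and w begins with p copies of 0, we have y = 0^k with 1 ≤ k ≤ p.
Consider xy^2z = 0^{p+k} 1^{p+1}. Since k ≥ 1, the 0-count p+k is at least p+1, so i < j fails; thus xy^2z ∉ L.
This is a contradiction; hence L is not regular.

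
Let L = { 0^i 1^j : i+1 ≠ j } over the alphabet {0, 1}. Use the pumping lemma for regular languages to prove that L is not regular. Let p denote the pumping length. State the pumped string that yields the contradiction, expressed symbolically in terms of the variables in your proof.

0^{p+p!} 1^{p+p!+1}

Toward a contradiction, assume L is regular with pumping length p.
Choose w = 0^p 1^{p+p!+1}. Since p ≠ (p+p!+1)-1 = p+p!, w ∈ L; and |w| ≥ p.
Write w = xyz as guaranteed by the lemma, with |xy| ≤ p and y is nonempty.
Since the first p symbols of w are all 0's and |xy| ≤ p, y lies entirely in the leading 0-block: y = 0^k for some k with 1 ≤ k ≤ p.
Since 1 ≤ k ≤ p, k divides p!; set t = 1 + p!/k. Then xy^t z has p + (p!/k)·k = p + p! copies of 0. Now the 0-count is p+p! and (1-count)-1 = (p+p!+1)-1 = p+p!, so i+1 ≠ j fails. So xy^t z = 0^{p+p!} 1^{p+p!+1} ∉ L.
Contradiction. Therefore L is not regular.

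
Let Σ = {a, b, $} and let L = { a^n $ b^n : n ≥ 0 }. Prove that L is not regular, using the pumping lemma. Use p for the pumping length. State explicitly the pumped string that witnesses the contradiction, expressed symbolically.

Assume L is regular. Let p be the pumping length given by the pumping lemma.
Take w = a^p $ b^p ∈ L with |w| = 2p+1 ≥ p.
Write w = xyz as guaranteed by the lemma, with |xy| ≤ p and y is nonempty.
The first p characters of w are a's, so xy (and hence y) consists only of a's. Write y = a^k, 1 ≤ k ≤ p.
Pump with i = 2: xy^2z = a^{p+k} $ b^p, which would require p+k = p. But k ≥ 1, so xy^2z ∉ L.
This is a contradiction; hence L is not regular.

a^{p+k} $ b^p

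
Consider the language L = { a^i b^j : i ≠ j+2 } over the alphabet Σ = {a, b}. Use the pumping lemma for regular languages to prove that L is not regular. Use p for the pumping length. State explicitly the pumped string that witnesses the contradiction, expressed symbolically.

a^{p+p!} b^{p+p!-2}

Assume L is regular; let p be its pumping constant.
Choose w = a^p b^{p+p!-2}. Since p ≠ (p+p!-2)+2 = p+p!, w ∈ L; and |w| ≥ p.
The pumping lemma gives a decomposition w = xyz where |xy| ≤ p and y is nonempty.
Since the first p symbols of w are all a's and |xy| ≤ p, y lies entirely in the leading a-block: y = a^k for some k with 1 ≤ k ≤ p.
Since 1 ≤ k ≤ p, k divides p!; set t = 1 + p!/k. Then xy^t z has p + (p!/k)·k = p + p! copies of a. Now the a-count is p+p! and (b-count)+2 = (p+p!-2)+2 = p+p!, so i ≠ j+2 fails. So xy^t z = a^{p+p!} b^{p+p!-2} ∉ L.
Contradiction. Therefore L is not regular.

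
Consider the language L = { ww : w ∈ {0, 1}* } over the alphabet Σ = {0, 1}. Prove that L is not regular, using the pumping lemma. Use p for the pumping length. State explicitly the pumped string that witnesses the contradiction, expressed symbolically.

0^{p+k} 1^p 0^p 1^p

Toward a contradiction, assume L is regular with pumping length p.
Take w = 0^p 1^p 0^p 1^p = uu where u = 0^p1^p; then w ∈ L and |w| = 4p ≥ p.
Write w = xyz as guaranteed by the lemma, with |xy| ≤ p and |y| ≥ 1.
Since the first p symbols of w are all 0's and |xy| ≤ p, y lies entirely in the leading 0-block: y = 0^k for some k with 1 ≤ k ≤ p.
Pump with i = 2: xy^2z = 0^{p+k} 1^p 0^p 1^p, of length 4p+k. Suppose this equals vv. The string starts with 0 and ends with 1, so v does too; thus the boundary between the two copies of v is a 1→0 transition. There is exactly one such transition, at position 2p+k, so |v| = 2p+k and |vv| = 4p+2k ≠ 4p+k since k ≥ 1. So xy^2z ∉ L.
This is a contradiction; hence L is not regular.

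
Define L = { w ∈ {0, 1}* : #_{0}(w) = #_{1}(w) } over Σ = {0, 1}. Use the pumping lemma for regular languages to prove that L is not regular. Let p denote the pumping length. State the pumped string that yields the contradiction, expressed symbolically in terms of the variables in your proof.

0^{p+k} 1^p

Assume L is regular; let p be its pumping constant.
Choose w = 0^p 1^p ∈ L with |w| = 2p ≥ p.
Write w = xyz as guaranteed by the lemma, with |xy| ≤ p and y is nonempty.
The first p characters of w are 0's, so xy (and hence y) consists only of 0's. Write y = 0^k, 1 ≤ k ≤ p.
Pump with i = 2: xy^2z = 0^{p+k} 1^p has p+k occurrences of 0 but only p of 1. Since k ≥ 1 the counts differ, so xy^2z ∉ L.
Contradiction. Therefore L is not regular.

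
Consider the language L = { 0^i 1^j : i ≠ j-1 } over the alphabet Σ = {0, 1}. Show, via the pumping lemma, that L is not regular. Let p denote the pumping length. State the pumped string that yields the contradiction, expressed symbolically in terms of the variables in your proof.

Assume L is regular. Let p be the pumping length given by the pumping lemma.
Choose w = 0^p 1^{p+p!+1}. Since p ≠ (p+p!+1)-1 = p+p!, w ∈ L; and |w| ≥ p.
The pumping lemma gives a decomposition w = xyz where |xy| ≤ p and |y| ≥ 1.
Because |xy| ≤ p and w begins with p copies of 0, we have y = 0^k with 1 ≤ k ≤ p.
Since 1 ≤ k ≤ p, k divides p!; set t = 1 + p!/k. Then xy^t z has p + (p!/k)·k = p + p! copies of 0. Now the 0-count is p+p! and (1-count)-1 = (p+p!+1)-1 = p+p!, so i ≠ j-1 fails. So xy^t z = 0^{p+p!} 1^{p+p!+1} ∉ L.
Contradiction. Therefore L is not regular.

0^{p+p!} 1^{p+p!+1}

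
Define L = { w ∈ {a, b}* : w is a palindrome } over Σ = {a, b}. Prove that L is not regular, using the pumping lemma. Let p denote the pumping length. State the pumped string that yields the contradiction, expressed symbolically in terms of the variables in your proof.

a^{p+k} b a^p

Toward a contradiction, assume L is regular with pumping length p.
Take w = a^p b a^p, a palindrome of length 2p+1 ≥ p.
By the pumping lemma, w = xyz with |xy| ≤ p and y is nonempty.
The first p characters of w are a's, so xy (and hence y) consists only of a's. Write y = a^k, 1 ≤ k ≤ p.
Pump with i = 2: xy^2z = a^{p+k} b a^p. Its reverse is a^p b a^{p+k}, which differs from xy^2z since k ≥ 1. So xy^2z is not a palindrome and xy^2z ∉ L.
This is a contradiction; hence L is not regular.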